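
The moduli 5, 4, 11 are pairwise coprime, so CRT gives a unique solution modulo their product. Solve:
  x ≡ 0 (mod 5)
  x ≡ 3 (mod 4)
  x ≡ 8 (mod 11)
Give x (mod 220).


Moduli 5, 4, 11 are pairwise coprime; by CRT there is a unique solution modulo M = 5 · 4 · 11 = 220.
Solve pairwise, accumulating the modulus:
  Start with x ≡ 0 (mod 5).
  Combine with x ≡ 3 (mod 4): since gcd(5, 4) = 1, we get a unique residue mod 20.
    Write x = 0 + 5·t and substitute into x ≡ 3 (mod 4): 5·t ≡ 3 − 0 = 3 (mod 4).
    Reduce coefficients mod 4: 1·t ≡ 3 (mod 4).
    So t ≡ 3 (mod 4).
    Then x = 0 + 5·3 = 15, valid modulo lcm(5, 4) = 20: x ≡ 15 (mod 20).
  Combine with x ≡ 8 (mod 11): since gcd(20, 11) = 1, we get a unique residue mod 220.
    Write x = 15 + 20·t and substitute into x ≡ 8 (mod 11): 20·t ≡ 8 − 15 = -7 (mod 11).
    Reduce coefficients mod 11: 9·t ≡ 4 (mod 11).
    The inverse of 9 mod 11 is 5 (since 9·5 = 45 = 4·11 + 1), so t ≡ 5·4 = 20 ≡ 9 (mod 11).
    Then x = 15 + 20·9 = 195, valid modulo lcm(20, 11) = 220: x ≡ 195 (mod 220).
Verify: 195 mod 5 = 0 ✓, 195 mod 4 = 3 ✓, 195 mod 11 = 8 ✓.

x ≡ 195 (mod 220).


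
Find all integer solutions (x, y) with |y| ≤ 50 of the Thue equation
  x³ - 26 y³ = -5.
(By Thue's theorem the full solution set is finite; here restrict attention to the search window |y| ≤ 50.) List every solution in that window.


The equation is x³ - 26y³ = -5. For fixed y, x³ = 26·y³ − 5, so a solution requires the RHS to be a perfect cube.
Strategy: iterate y from -50 to 50, compute RHS = 26·y³ − 5, and check whether it is a (positive or negative) perfect cube.
Check small values of y:
  y = 0: RHS = -5 is not a perfect cube.
  y = 1: RHS = 21 is not a perfect cube.
  y = -1: RHS = -31 is not a perfect cube.
  y = 2: RHS = 203 is not a perfect cube.
  y = -2: RHS = -213 is not a perfect cube.
  y = 3: RHS = 697 is not a perfect cube.
  y = -3: RHS = -707 is not a perfect cube.
Continuing the search up to |y| = 50 finds no solutions either.
No (x, y) in the scanned range satisfies the equation.

No integer solutions with |y| ≤ 50.


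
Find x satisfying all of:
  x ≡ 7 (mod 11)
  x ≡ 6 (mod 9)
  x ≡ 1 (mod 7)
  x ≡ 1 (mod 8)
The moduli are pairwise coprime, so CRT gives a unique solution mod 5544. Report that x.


Product of moduli M = 11 · 9 · 7 · 8 = 5544.
Merge one congruence at a time:
  Start: x ≡ 7 (mod 11).
  Combine with x ≡ 6 (mod 9); new modulus lcm = 99.
    Write x = 7 + 11·t and substitute into x ≡ 6 (mod 9): 11·t ≡ 6 − 7 = -1 (mod 9).
    Reduce coefficients mod 9: 2·t ≡ 8 (mod 9).
    The inverse of 2 mod 9 is 5 (since 2·5 = 10 = 1·9 + 1), so t ≡ 5·8 = 40 ≡ 4 (mod 9).
    Then x = 7 + 11·4 = 51, valid modulo lcm(11, 9) = 99: x ≡ 51 (mod 99).
  Combine with x ≡ 1 (mod 7); new modulus lcm = 693.
    Write x = 51 + 99·t and substitute into x ≡ 1 (mod 7): 99·t ≡ 1 − 51 = -50 (mod 7).
    Reduce coefficients mod 7: 1·t ≡ 6 (mod 7).
    So t ≡ 6 (mod 7).
    Then x = 51 + 99·6 = 645, valid modulo lcm(99, 7) = 693: x ≡ 645 (mod 693).
  Combine with x ≡ 1 (mod 8); new modulus lcm = 5544.
    Write x = 645 + 693·t and substitute into x ≡ 1 (mod 8): 693·t ≡ 1 − 645 = -644 (mod 8).
    Reduce coefficients mod 8: 5·t ≡ 4 (mod 8).
    The inverse of 5 mod 8 is 5 (since 5·5 = 25 = 3·8 + 1), so t ≡ 5·4 = 20 ≡ 4 (mod 8).
    Then x = 645 + 693·4 = 3417, valid modulo lcm(693, 8) = 5544: x ≡ 3417 (mod 5544).
Verify against each original: 3417 mod 11 = 7, 3417 mod 9 = 6, 3417 mod 7 = 1, 3417 mod 8 = 1.

x ≡ 3417 (mod 5544).


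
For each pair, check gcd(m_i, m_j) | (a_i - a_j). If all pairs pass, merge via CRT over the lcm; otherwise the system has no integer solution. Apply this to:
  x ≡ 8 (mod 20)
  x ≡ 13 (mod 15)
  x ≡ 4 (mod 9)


Moduli 20, 15, 9 are not pairwise coprime, so CRT works modulo lcm(m_i) when all pairwise compatibility conditions hold.
Pairwise compatibility: gcd(m_i, m_j) must divide a_i - a_j for every pair.
Merge one congruence at a time:
  Start: x ≡ 8 (mod 20).
  Combine with x ≡ 13 (mod 15): gcd(20, 15) = 5; 13 - 8 = 5, which IS divisible by 5, so compatible.
    Write x = 8 + 20·t and substitute into x ≡ 13 (mod 15): 20·t ≡ 13 − 8 = 5 (mod 15).
    Divide the congruence (and modulus) by g = 5: 4·t ≡ 1 (mod 3).
    Reduce coefficients mod 3: 1·t ≡ 1 (mod 3).
    So t ≡ 1 (mod 3).
    Then x = 8 + 20·1 = 28, valid modulo lcm(20, 15) = 60: x ≡ 28 (mod 60).
  Combine with x ≡ 4 (mod 9): gcd(60, 9) = 3; 4 - 28 = -24, which IS divisible by 3, so compatible.
    Write x = 28 + 60·t and substitute into x ≡ 4 (mod 9): 60·t ≡ 4 − 28 = -24 (mod 9).
    Divide the congruence (and modulus) by g = 3: 20·t ≡ -8 (mod 3).
    Reduce coefficients mod 3: 2·t ≡ 1 (mod 3).
    The inverse of 2 mod 3 is 2 (since 2·2 = 4 = 1·3 + 1), so t ≡ 2·1 = 2 ≡ 2 (mod 3).
    Then x = 28 + 60·2 = 148, valid modulo lcm(60, 9) = 180: x ≡ 148 (mod 180).
Verify: 148 mod 20 = 8, 148 mod 15 = 13, 148 mod 9 = 4.

x ≡ 148 (mod 180).


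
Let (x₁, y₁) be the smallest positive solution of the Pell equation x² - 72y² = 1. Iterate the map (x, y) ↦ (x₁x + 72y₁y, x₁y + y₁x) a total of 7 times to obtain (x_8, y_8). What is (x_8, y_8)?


Step 1: Find the fundamental solution (x₁, y₁) of x² - 72y² = 1.
  Expand √72 as a continued fraction. a₀ = ⌊√72⌋ = 8; iterate m_{k+1} = d_k·a_k − m_k, d_{k+1} = (72 − m_{k+1}²)/d_k, a_{k+1} = ⌊(a₀ + m_{k+1})/d_{k+1}⌋ (starting m₀ = 0, d₀ = 1), with convergents p_k = a_k·p_{k-1} + p_{k-2}, q_k = a_k·q_{k-1} + q_{k-2} (p₋₁ = 1, q₋₁ = 0):
  k = 0: a₀ = 8; p₀/q₀ = 8/1; p₀² − 72·q₀² = 64 − 72 = -8.
  k = 1: m = 8, d = 8, a = ⌊(8 + 8)/8⌋ = 2; p/q = (2·8 + 1)/(2·1 + 0) = 17/2; p² − 72·q² = 289 − 288 = 1.
  The first convergent with p² − 72·q² = 1 gives the fundamental solution (x₁, y₁) = (17, 2).
Step 2: Apply the recurrence (x_{n+1}, y_{n+1}) = (x₁x_n + 72y₁y_n, x₁y_n + y₁x_n) repeatedly.
  From (x_1, y_1) = (17, 2): x_2 = 17·17 + 72·2·2 = 577; y_2 = 17·2 + 2·17 = 68.
  From (x_2, y_2) = (577, 68): x_3 = 17·577 + 72·2·68 = 19601; y_3 = 17·68 + 2·577 = 2310.
  From (x_3, y_3) = (19601, 2310): x_4 = 17·19601 + 72·2·2310 = 665857; y_4 = 17·2310 + 2·19601 = 78472.
  From (x_4, y_4) = (665857, 78472): x_5 = 17·665857 + 72·2·78472 = 22619537; y_5 = 17·78472 + 2·665857 = 2665738.
  From (x_5, y_5) = (22619537, 2665738): x_6 = 17·22619537 + 72·2·2665738 = 768398401; y_6 = 17·2665738 + 2·22619537 = 90556620.
  From (x_6, y_6) = (768398401, 90556620): x_7 = 17·768398401 + 72·2·90556620 = 26102926097; y_7 = 17·90556620 + 2·768398401 = 3076259342.
  From (x_7, y_7) = (26102926097, 3076259342): x_8 = 17·26102926097 + 72·2·3076259342 = 886731088897; y_8 = 17·3076259342 + 2·26102926097 = 104502261008.
Step 3: Verify x_8² - 72·y_8² = 786292024016459316676609 - 786292024016459316676608 = 1 (should be 1). ✓

(x_1, y_1) = (17, 2); (x_8, y_8) = (886731088897, 104502261008).


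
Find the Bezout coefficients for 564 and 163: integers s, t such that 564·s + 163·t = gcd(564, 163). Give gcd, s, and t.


Euclidean algorithm on (564, 163) — divide until remainder is 0:
  564 = 3 · 163 + 75
  163 = 2 · 75 + 13
  75 = 5 · 13 + 10
  13 = 1 · 10 + 3
  10 = 3 · 3 + 1
  3 = 3 · 1 + 0
gcd(564, 163) = 1.
Track Bezout coefficients alongside the remainders: start with r₀ = 564 = a·1 + b·0 (s = 1, t = 0) and r₁ = 163 = a·0 + b·1 (s = 0, t = 1); each new remainder r_{k+1} = r_{k-1} − q_k·r_k inherits s_{k+1} = s_{k-1} − q_k·s_k, t_{k+1} = t_{k-1} − q_k·t_k, so r_k = a·s_k + b·t_k at every step:
  q = 3: r = 75, s = 1 − 3·0 = 1, t = 0 − 3·1 = -3  (check: 564·1 + 163·(-3) = 75)
  q = 2: r = 13, s = 0 − 2·1 = -2, t = 1 − 2·(-3) = 7  (check: 564·(-2) + 163·7 = 13)
  q = 5: r = 10, s = 1 − 5·(-2) = 11, t = -3 − 5·7 = -38  (check: 564·11 + 163·(-38) = 10)
  q = 1: r = 3, s = -2 − 1·11 = -13, t = 7 − 1·(-38) = 45  (check: 564·(-13) + 163·45 = 3)
  q = 3: r = 1, s = 11 − 3·(-13) = 50, t = -38 − 3·45 = -173  (check: 564·50 + 163·(-173) = 1)
The row with r = 1 (the gcd) gives the Bezout coefficients s = 50, t = -173.
Result: 564 · (50) + 163 · (-173) = 1.

gcd(564, 163) = 1; s = 50, t = -173 (check: 564·50 + 163·(-173) = 1).


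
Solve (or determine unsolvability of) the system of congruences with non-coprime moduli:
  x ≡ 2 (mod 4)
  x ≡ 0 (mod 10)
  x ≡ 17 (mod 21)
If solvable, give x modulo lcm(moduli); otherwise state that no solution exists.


Moduli 4, 10, 21 are not pairwise coprime, so CRT works modulo lcm(m_i) when all pairwise compatibility conditions hold.
Pairwise compatibility: gcd(m_i, m_j) must divide a_i - a_j for every pair.
Merge one congruence at a time:
  Start: x ≡ 2 (mod 4).
  Combine with x ≡ 0 (mod 10): gcd(4, 10) = 2; 0 - 2 = -2, which IS divisible by 2, so compatible.
    Write x = 2 + 4·t and substitute into x ≡ 0 (mod 10): 4·t ≡ 0 − 2 = -2 (mod 10).
    Divide the congruence (and modulus) by g = 2: 2·t ≡ -1 (mod 5).
    Reduce coefficients mod 5: 2·t ≡ 4 (mod 5).
    The inverse of 2 mod 5 is 3 (since 2·3 = 6 = 1·5 + 1), so t ≡ 3·4 = 12 ≡ 2 (mod 5).
    Then x = 2 + 4·2 = 10, valid modulo lcm(4, 10) = 20: x ≡ 10 (mod 20).
  Combine with x ≡ 17 (mod 21): gcd(20, 21) = 1; 17 - 10 = 7, which IS divisible by 1, so compatible.
    Write x = 10 + 20·t and substitute into x ≡ 17 (mod 21): 20·t ≡ 17 − 10 = 7 (mod 21).
    The inverse of 20 mod 21 is 20 (since 20·20 = 400 = 19·21 + 1), so t ≡ 20·7 = 140 ≡ 14 (mod 21).
    Then x = 10 + 20·14 = 290, valid modulo lcm(20, 21) = 420: x ≡ 290 (mod 420).
Verify: 290 mod 4 = 2, 290 mod 10 = 0, 290 mod 21 = 17.

x ≡ 290 (mod 420).


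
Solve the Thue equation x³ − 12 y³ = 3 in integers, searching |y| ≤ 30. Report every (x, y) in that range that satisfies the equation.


The equation is x³ - 12y³ = 3. For fixed y, x³ = 12·y³ + 3, so a solution requires the RHS to be a perfect cube.
Strategy: iterate y from -30 to 30, compute RHS = 12·y³ + 3, and check whether it is a (positive or negative) perfect cube.
Check small values of y:
  y = 0: RHS = 3 is not a perfect cube.
  y = 1: RHS = 15 is not a perfect cube.
  y = -1: RHS = -9 is not a perfect cube.
  y = 2: RHS = 99 is not a perfect cube.
  y = -2: RHS = -93 is not a perfect cube.
  y = 3: RHS = 327 is not a perfect cube.
  y = -3: RHS = -321 is not a perfect cube.
Continuing the search up to |y| = 30 finds no solutions either.
No (x, y) in the scanned range satisfies the equation.

No integer solutions with |y| ≤ 30.


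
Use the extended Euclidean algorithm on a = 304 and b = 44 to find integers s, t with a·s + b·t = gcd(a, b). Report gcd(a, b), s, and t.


Euclidean algorithm on (304, 44) — divide until remainder is 0:
  304 = 6 · 44 + 40
  44 = 1 · 40 + 4
  40 = 10 · 4 + 0
gcd(304, 44) = 4.
Track Bezout coefficients alongside the remainders: start with r₀ = 304 = a·1 + b·0 (s = 1, t = 0) and r₁ = 44 = a·0 + b·1 (s = 0, t = 1); each new remainder r_{k+1} = r_{k-1} − q_k·r_k inherits s_{k+1} = s_{k-1} − q_k·s_k, t_{k+1} = t_{k-1} − q_k·t_k, so r_k = a·s_k + b·t_k at every step:
  q = 6: r = 40, s = 1 − 6·0 = 1, t = 0 − 6·1 = -6  (check: 304·1 + 44·(-6) = 40)
  q = 1: r = 4, s = 0 − 1·1 = -1, t = 1 − 1·(-6) = 7  (check: 304·(-1) + 44·7 = 4)
The row with r = 4 (the gcd) gives the Bezout coefficients s = -1, t = 7.
Result: 304 · (-1) + 44 · (7) = 4.

gcd(304, 44) = 4; s = -1, t = 7 (check: 304·(-1) + 44·7 = 4).


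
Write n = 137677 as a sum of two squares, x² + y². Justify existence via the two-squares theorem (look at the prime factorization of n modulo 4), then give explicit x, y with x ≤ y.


Step 1: Factor n = 137677 = 37 · 61^2.
Step 2: Check the mod-4 condition on each prime factor: 37 ≡ 1 (mod 4), exponent 1; 61 ≡ 1 (mod 4), exponent 2.
All primes ≡ 3 (mod 4) appear to even exponent (or don't appear), so by the two-squares theorem n IS expressible as a sum of two squares.
Step 3: Build a representation. Here n = 37 · 61 · 61 is a product of primes ≡ 1 (mod 4). Each prime p ≡ 1 (mod 4) is itself a sum of two squares; find a² by testing p − a² for a perfect square:
  37: 37 − 1² = 36 = 6² ⇒ 37 = 1² + 6².
  61: 61 − 1² = 60, 61 − 2² = 57, 61 − 3² = 52, 61 − 4² = 45, 61 − 5² = 36 = 6² ⇒ 61 = 5² + 6².
  Combine using the Brahmagupta–Fibonacci identity (a² + b²)(c² + d²) = (ac − bd)² + (ad + bc)² = (ac + bd)² + (ad − bc)²:
  37 · 61 = 2257: from (1² + 6²)(5² + 6²), take (1·5 − 6·6, 1·6 + 6·5) = (5 − 36, 6 + 30) = (-31, 36); dropping signs (only squares matter) gives (31, 36); check 31² + 36² = 961 + 1296 = 2257 ✓.
  2257 · 61 = 137677: from (31² + 36²)(5² + 6²), take (31·5 − 36·6, 31·6 + 36·5) = (155 − 216, 186 + 180) = (-61, 366); dropping signs (only squares matter) gives (61, 366); check 61² + 366² = 3721 + 133956 = 137677 ✓.
Step 4: Order so x ≤ y and verify: 61² + 366² = 3721 + 133956 = 137677 = n. ✓

n = 137677 = 61² + 366² (one valid representation with x ≤ y).


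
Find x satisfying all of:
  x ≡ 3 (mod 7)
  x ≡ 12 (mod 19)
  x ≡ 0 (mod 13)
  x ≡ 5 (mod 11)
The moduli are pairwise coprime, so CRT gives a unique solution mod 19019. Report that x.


Product of moduli M = 7 · 19 · 13 · 11 = 19019.
Merge one congruence at a time:
  Start: x ≡ 3 (mod 7).
  Combine with x ≡ 12 (mod 19); new modulus lcm = 133.
    Write x = 3 + 7·t and substitute into x ≡ 12 (mod 19): 7·t ≡ 12 − 3 = 9 (mod 19).
    The inverse of 7 mod 19 is 11 (since 7·11 = 77 = 4·19 + 1), so t ≡ 11·9 = 99 ≡ 4 (mod 19).
    Then x = 3 + 7·4 = 31, valid modulo lcm(7, 19) = 133: x ≡ 31 (mod 133).
  Combine with x ≡ 0 (mod 13); new modulus lcm = 1729.
    Write x = 31 + 133·t and substitute into x ≡ 0 (mod 13): 133·t ≡ 0 − 31 = -31 (mod 13).
    Reduce coefficients mod 13: 3·t ≡ 8 (mod 13).
    The inverse of 3 mod 13 is 9 (since 3·9 = 27 = 2·13 + 1), so t ≡ 9·8 = 72 ≡ 7 (mod 13).
    Then x = 31 + 133·7 = 962, valid modulo lcm(133, 13) = 1729: x ≡ 962 (mod 1729).
  Combine with x ≡ 5 (mod 11); new modulus lcm = 19019.
    Write x = 962 + 1729·t and substitute into x ≡ 5 (mod 11): 1729·t ≡ 5 − 962 = -957 (mod 11).
    Reduce coefficients mod 11: 2·t ≡ 0 (mod 11).
    The inverse of 2 mod 11 is 6 (since 2·6 = 12 = 1·11 + 1), so t ≡ 6·0 = 0 ≡ 0 (mod 11).
    Then x = 962 + 1729·0 = 962, valid modulo lcm(1729, 11) = 19019: x ≡ 962 (mod 19019).
Verify against each original: 962 mod 7 = 3, 962 mod 19 = 12, 962 mod 13 = 0, 962 mod 11 = 5.

x ≡ 962 (mod 19019).


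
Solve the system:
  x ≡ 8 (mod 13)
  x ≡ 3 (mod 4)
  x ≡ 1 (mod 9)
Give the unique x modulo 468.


Moduli 13, 4, 9 are pairwise coprime; by CRT there is a unique solution modulo M = 13 · 4 · 9 = 468.
Solve pairwise, accumulating the modulus:
  Start with x ≡ 8 (mod 13).
  Combine with x ≡ 3 (mod 4): since gcd(13, 4) = 1, we get a unique residue mod 52.
    Write x = 8 + 13·t and substitute into x ≡ 3 (mod 4): 13·t ≡ 3 − 8 = -5 (mod 4).
    Reduce coefficients mod 4: 1·t ≡ 3 (mod 4).
    So t ≡ 3 (mod 4).
    Then x = 8 + 13·3 = 47, valid modulo lcm(13, 4) = 52: x ≡ 47 (mod 52).
  Combine with x ≡ 1 (mod 9): since gcd(52, 9) = 1, we get a unique residue mod 468.
    Write x = 47 + 52·t and substitute into x ≡ 1 (mod 9): 52·t ≡ 1 − 47 = -46 (mod 9).
    Reduce coefficients mod 9: 7·t ≡ 8 (mod 9).
    The inverse of 7 mod 9 is 4 (since 7·4 = 28 = 3·9 + 1), so t ≡ 4·8 = 32 ≡ 5 (mod 9).
    Then x = 47 + 52·5 = 307, valid modulo lcm(52, 9) = 468: x ≡ 307 (mod 468).
Verify: 307 mod 13 = 8 ✓, 307 mod 4 = 3 ✓, 307 mod 9 = 1 ✓.

x ≡ 307 (mod 468).


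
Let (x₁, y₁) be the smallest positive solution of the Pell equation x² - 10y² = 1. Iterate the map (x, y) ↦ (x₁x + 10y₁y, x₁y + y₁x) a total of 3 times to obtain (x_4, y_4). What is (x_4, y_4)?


Step 1: Find the fundamental solution (x₁, y₁) of x² - 10y² = 1.
  Expand √10 as a continued fraction. a₀ = ⌊√10⌋ = 3; iterate m_{k+1} = d_k·a_k − m_k, d_{k+1} = (10 − m_{k+1}²)/d_k, a_{k+1} = ⌊(a₀ + m_{k+1})/d_{k+1}⌋ (starting m₀ = 0, d₀ = 1), with convergents p_k = a_k·p_{k-1} + p_{k-2}, q_k = a_k·q_{k-1} + q_{k-2} (p₋₁ = 1, q₋₁ = 0):
  k = 0: a₀ = 3; p₀/q₀ = 3/1; p₀² − 10·q₀² = 9 − 10 = -1.
  k = 1: m = 3, d = 1, a = ⌊(3 + 3)/1⌋ = 6; p/q = (6·3 + 1)/(6·1 + 0) = 19/6; p² − 10·q² = 361 − 360 = 1.
  The first convergent with p² − 10·q² = 1 gives the fundamental solution (x₁, y₁) = (19, 6).
Step 2: Apply the recurrence (x_{n+1}, y_{n+1}) = (x₁x_n + 10y₁y_n, x₁y_n + y₁x_n) repeatedly.
  From (x_1, y_1) = (19, 6): x_2 = 19·19 + 10·6·6 = 721; y_2 = 19·6 + 6·19 = 228.
  From (x_2, y_2) = (721, 228): x_3 = 19·721 + 10·6·228 = 27379; y_3 = 19·228 + 6·721 = 8658.
  From (x_3, y_3) = (27379, 8658): x_4 = 19·27379 + 10·6·8658 = 1039681; y_4 = 19·8658 + 6·27379 = 328776.
Step 3: Verify x_4² - 10·y_4² = 1080936581761 - 1080936581760 = 1 (should be 1). ✓

(x_1, y_1) = (19, 6); (x_4, y_4) = (1039681, 328776).


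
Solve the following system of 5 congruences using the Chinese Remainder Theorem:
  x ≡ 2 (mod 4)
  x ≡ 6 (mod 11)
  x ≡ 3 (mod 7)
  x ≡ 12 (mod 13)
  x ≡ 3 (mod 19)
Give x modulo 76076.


Product of moduli M = 4 · 11 · 7 · 13 · 19 = 76076.
Merge one congruence at a time:
  Start: x ≡ 2 (mod 4).
  Combine with x ≡ 6 (mod 11); new modulus lcm = 44.
    Write x = 2 + 4·t and substitute into x ≡ 6 (mod 11): 4·t ≡ 6 − 2 = 4 (mod 11).
    The inverse of 4 mod 11 is 3 (since 4·3 = 12 = 1·11 + 1), so t ≡ 3·4 = 12 ≡ 1 (mod 11).
    Then x = 2 + 4·1 = 6, valid modulo lcm(4, 11) = 44: x ≡ 6 (mod 44).
  Combine with x ≡ 3 (mod 7); new modulus lcm = 308.
    Write x = 6 + 44·t and substitute into x ≡ 3 (mod 7): 44·t ≡ 3 − 6 = -3 (mod 7).
    Reduce coefficients mod 7: 2·t ≡ 4 (mod 7).
    The inverse of 2 mod 7 is 4 (since 2·4 = 8 = 1·7 + 1), so t ≡ 4·4 = 16 ≡ 2 (mod 7).
    Then x = 6 + 44·2 = 94, valid modulo lcm(44, 7) = 308: x ≡ 94 (mod 308).
  Combine with x ≡ 12 (mod 13); new modulus lcm = 4004.
    Write x = 94 + 308·t and substitute into x ≡ 12 (mod 13): 308·t ≡ 12 − 94 = -82 (mod 13).
    Reduce coefficients mod 13: 9·t ≡ 9 (mod 13).
    The inverse of 9 mod 13 is 3 (since 9·3 = 27 = 2·13 + 1), so t ≡ 3·9 = 27 ≡ 1 (mod 13).
    Then x = 94 + 308·1 = 402, valid modulo lcm(308, 13) = 4004: x ≡ 402 (mod 4004).
  Combine with x ≡ 3 (mod 19); new modulus lcm = 76076.
    Write x = 402 + 4004·t and substitute into x ≡ 3 (mod 19): 4004·t ≡ 3 − 402 = -399 (mod 19).
    Reduce coefficients mod 19: 14·t ≡ 0 (mod 19).
    The inverse of 14 mod 19 is 15 (since 14·15 = 210 = 11·19 + 1), so t ≡ 15·0 = 0 ≡ 0 (mod 19).
    Then x = 402 + 4004·0 = 402, valid modulo lcm(4004, 19) = 76076: x ≡ 402 (mod 76076).
Verify against each original: 402 mod 4 = 2, 402 mod 11 = 6, 402 mod 7 = 3, 402 mod 13 = 12, 402 mod 19 = 3.

x ≡ 402 (mod 76076).


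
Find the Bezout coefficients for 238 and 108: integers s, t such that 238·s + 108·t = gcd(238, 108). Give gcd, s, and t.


Euclidean algorithm on (238, 108) — divide until remainder is 0:
  238 = 2 · 108 + 22
  108 = 4 · 22 + 20
  22 = 1 · 20 + 2
  20 = 10 · 2 + 0
gcd(238, 108) = 2.
Track Bezout coefficients alongside the remainders: start with r₀ = 238 = a·1 + b·0 (s = 1, t = 0) and r₁ = 108 = a·0 + b·1 (s = 0, t = 1); each new remainder r_{k+1} = r_{k-1} − q_k·r_k inherits s_{k+1} = s_{k-1} − q_k·s_k, t_{k+1} = t_{k-1} − q_k·t_k, so r_k = a·s_k + b·t_k at every step:
  q = 2: r = 22, s = 1 − 2·0 = 1, t = 0 − 2·1 = -2  (check: 238·1 + 108·(-2) = 22)
  q = 4: r = 20, s = 0 − 4·1 = -4, t = 1 − 4·(-2) = 9  (check: 238·(-4) + 108·9 = 20)
  q = 1: r = 2, s = 1 − 1·(-4) = 5, t = -2 − 1·9 = -11  (check: 238·5 + 108·(-11) = 2)
The row with r = 2 (the gcd) gives the Bezout coefficients s = 5, t = -11.
Result: 238 · (5) + 108 · (-11) = 2.

gcd(238, 108) = 2; s = 5, t = -11 (check: 238·5 + 108·(-11) = 2).


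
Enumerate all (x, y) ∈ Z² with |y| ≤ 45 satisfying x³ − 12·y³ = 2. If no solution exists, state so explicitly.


The equation is x³ - 12y³ = 2. For fixed y, x³ = 12·y³ + 2, so a solution requires the RHS to be a perfect cube.
Strategy: iterate y from -45 to 45, compute RHS = 12·y³ + 2, and check whether it is a (positive or negative) perfect cube.
Check small values of y:
  y = 0: RHS = 2 is not a perfect cube.
  y = 1: RHS = 14 is not a perfect cube.
  y = -1: RHS = -10 is not a perfect cube.
  y = 2: RHS = 98 is not a perfect cube.
  y = -2: RHS = -94 is not a perfect cube.
  y = 3: RHS = 326 is not a perfect cube.
  y = -3: RHS = -322 is not a perfect cube.
Continuing the search up to |y| = 45 finds no solutions either.
No (x, y) in the scanned range satisfies the equation.

No integer solutions with |y| ≤ 45.


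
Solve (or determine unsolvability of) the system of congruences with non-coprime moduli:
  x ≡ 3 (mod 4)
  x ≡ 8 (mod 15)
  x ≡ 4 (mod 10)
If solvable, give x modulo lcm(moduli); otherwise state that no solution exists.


Moduli 4, 15, 10 are not pairwise coprime, so CRT works modulo lcm(m_i) when all pairwise compatibility conditions hold.
Pairwise compatibility: gcd(m_i, m_j) must divide a_i - a_j for every pair.
Merge one congruence at a time:
  Start: x ≡ 3 (mod 4).
  Combine with x ≡ 8 (mod 15): gcd(4, 15) = 1; 8 - 3 = 5, which IS divisible by 1, so compatible.
    Write x = 3 + 4·t and substitute into x ≡ 8 (mod 15): 4·t ≡ 8 − 3 = 5 (mod 15).
    The inverse of 4 mod 15 is 4 (since 4·4 = 16 = 1·15 + 1), so t ≡ 4·5 = 20 ≡ 5 (mod 15).
    Then x = 3 + 4·5 = 23, valid modulo lcm(4, 15) = 60: x ≡ 23 (mod 60).
  Combine with x ≡ 4 (mod 10): gcd(60, 10) = 10, and 4 - 23 = -19 is NOT divisible by 10.
    ⇒ system is inconsistent (no integer solution).

No solution (the system is inconsistent).


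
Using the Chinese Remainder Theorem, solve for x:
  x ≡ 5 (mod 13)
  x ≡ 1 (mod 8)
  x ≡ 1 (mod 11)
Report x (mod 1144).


Moduli 13, 8, 11 are pairwise coprime; by CRT there is a unique solution modulo M = 13 · 8 · 11 = 1144.
Solve pairwise, accumulating the modulus:
  Start with x ≡ 5 (mod 13).
  Combine with x ≡ 1 (mod 8): since gcd(13, 8) = 1, we get a unique residue mod 104.
    Write x = 5 + 13·t and substitute into x ≡ 1 (mod 8): 13·t ≡ 1 − 5 = -4 (mod 8).
    Reduce coefficients mod 8: 5·t ≡ 4 (mod 8).
    The inverse of 5 mod 8 is 5 (since 5·5 = 25 = 3·8 + 1), so t ≡ 5·4 = 20 ≡ 4 (mod 8).
    Then x = 5 + 13·4 = 57, valid modulo lcm(13, 8) = 104: x ≡ 57 (mod 104).
  Combine with x ≡ 1 (mod 11): since gcd(104, 11) = 1, we get a unique residue mod 1144.
    Write x = 57 + 104·t and substitute into x ≡ 1 (mod 11): 104·t ≡ 1 − 57 = -56 (mod 11).
    Reduce coefficients mod 11: 5·t ≡ 10 (mod 11).
    The inverse of 5 mod 11 is 9 (since 5·9 = 45 = 4·11 + 1), so t ≡ 9·10 = 90 ≡ 2 (mod 11).
    Then x = 57 + 104·2 = 265, valid modulo lcm(104, 11) = 1144: x ≡ 265 (mod 1144).
Verify: 265 mod 13 = 5 ✓, 265 mod 8 = 1 ✓, 265 mod 11 = 1 ✓.

x ≡ 265 (mod 1144).


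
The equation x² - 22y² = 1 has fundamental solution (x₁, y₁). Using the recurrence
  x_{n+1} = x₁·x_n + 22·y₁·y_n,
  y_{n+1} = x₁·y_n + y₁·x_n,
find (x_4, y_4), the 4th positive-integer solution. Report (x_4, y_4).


Step 1: Find the fundamental solution (x₁, y₁) of x² - 22y² = 1.
  Expand √22 as a continued fraction. a₀ = ⌊√22⌋ = 4; iterate m_{k+1} = d_k·a_k − m_k, d_{k+1} = (22 − m_{k+1}²)/d_k, a_{k+1} = ⌊(a₀ + m_{k+1})/d_{k+1}⌋ (starting m₀ = 0, d₀ = 1), with convergents p_k = a_k·p_{k-1} + p_{k-2}, q_k = a_k·q_{k-1} + q_{k-2} (p₋₁ = 1, q₋₁ = 0):
  k = 0: a₀ = 4; p₀/q₀ = 4/1; p₀² − 22·q₀² = 16 − 22 = -6.
  k = 1: m = 4, d = 6, a = ⌊(4 + 4)/6⌋ = 1; p/q = (1·4 + 1)/(1·1 + 0) = 5/1; p² − 22·q² = 25 − 22 = 3.
  k = 2: m = 2, d = 3, a = ⌊(4 + 2)/3⌋ = 2; p/q = (2·5 + 4)/(2·1 + 1) = 14/3; p² − 22·q² = 196 − 198 = -2.
  k = 3: m = 4, d = 2, a = ⌊(4 + 4)/2⌋ = 4; p/q = (4·14 + 5)/(4·3 + 1) = 61/13; p² − 22·q² = 3721 − 3718 = 3.
  k = 4: m = 4, d = 3, a = ⌊(4 + 4)/3⌋ = 2; p/q = (2·61 + 14)/(2·13 + 3) = 136/29; p² − 22·q² = 18496 − 18502 = -6.
  k = 5: m = 2, d = 6, a = ⌊(4 + 2)/6⌋ = 1; p/q = (1·136 + 61)/(1·29 + 13) = 197/42; p² − 22·q² = 38809 − 38808 = 1.
  The first convergent with p² − 22·q² = 1 gives the fundamental solution (x₁, y₁) = (197, 42).
Step 2: Apply the recurrence (x_{n+1}, y_{n+1}) = (x₁x_n + 22y₁y_n, x₁y_n + y₁x_n) repeatedly.
  From (x_1, y_1) = (197, 42): x_2 = 197·197 + 22·42·42 = 77617; y_2 = 197·42 + 42·197 = 16548.
  From (x_2, y_2) = (77617, 16548): x_3 = 197·77617 + 22·42·16548 = 30580901; y_3 = 197·16548 + 42·77617 = 6519870.
  From (x_3, y_3) = (30580901, 6519870): x_4 = 197·30580901 + 22·42·6519870 = 12048797377; y_4 = 197·6519870 + 42·30580901 = 2568812232.
Step 3: Verify x_4² - 22·y_4² = 145173518232002080129 - 145173518232002080128 = 1 (should be 1). ✓

(x_1, y_1) = (197, 42); (x_4, y_4) = (12048797377, 2568812232).


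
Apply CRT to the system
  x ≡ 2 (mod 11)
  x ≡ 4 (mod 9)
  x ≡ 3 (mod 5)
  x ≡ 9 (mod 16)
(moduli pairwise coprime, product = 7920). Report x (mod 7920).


Product of moduli M = 11 · 9 · 5 · 16 = 7920.
Merge one congruence at a time:
  Start: x ≡ 2 (mod 11).
  Combine with x ≡ 4 (mod 9); new modulus lcm = 99.
    Write x = 2 + 11·t and substitute into x ≡ 4 (mod 9): 11·t ≡ 4 − 2 = 2 (mod 9).
    Reduce coefficients mod 9: 2·t ≡ 2 (mod 9).
    The inverse of 2 mod 9 is 5 (since 2·5 = 10 = 1·9 + 1), so t ≡ 5·2 = 10 ≡ 1 (mod 9).
    Then x = 2 + 11·1 = 13, valid modulo lcm(11, 9) = 99: x ≡ 13 (mod 99).
  Combine with x ≡ 3 (mod 5); new modulus lcm = 495.
    Write x = 13 + 99·t and substitute into x ≡ 3 (mod 5): 99·t ≡ 3 − 13 = -10 (mod 5).
    Reduce coefficients mod 5: 4·t ≡ 0 (mod 5).
    The inverse of 4 mod 5 is 4 (since 4·4 = 16 = 3·5 + 1), so t ≡ 4·0 = 0 ≡ 0 (mod 5).
    Then x = 13 + 99·0 = 13, valid modulo lcm(99, 5) = 495: x ≡ 13 (mod 495).
  Combine with x ≡ 9 (mod 16); new modulus lcm = 7920.
    Write x = 13 + 495·t and substitute into x ≡ 9 (mod 16): 495·t ≡ 9 − 13 = -4 (mod 16).
    Reduce coefficients mod 16: 15·t ≡ 12 (mod 16).
    The inverse of 15 mod 16 is 15 (since 15·15 = 225 = 14·16 + 1), so t ≡ 15·12 = 180 ≡ 4 (mod 16).
    Then x = 13 + 495·4 = 1993, valid modulo lcm(495, 16) = 7920: x ≡ 1993 (mod 7920).
Verify against each original: 1993 mod 11 = 2, 1993 mod 9 = 4, 1993 mod 5 = 3, 1993 mod 16 = 9.

x ≡ 1993 (mod 7920).


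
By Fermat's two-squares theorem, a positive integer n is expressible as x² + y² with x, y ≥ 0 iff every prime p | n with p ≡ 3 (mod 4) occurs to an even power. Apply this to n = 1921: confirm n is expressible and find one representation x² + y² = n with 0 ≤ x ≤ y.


Step 1: Factor n = 1921 = 17 · 113.
Step 2: Check the mod-4 condition on each prime factor: 17 ≡ 1 (mod 4), exponent 1; 113 ≡ 1 (mod 4), exponent 1.
All primes ≡ 3 (mod 4) appear to even exponent (or don't appear), so by the two-squares theorem n IS expressible as a sum of two squares.
Step 3: Build a representation. Here n = 17 · 113 is a product of primes ≡ 1 (mod 4). Each prime p ≡ 1 (mod 4) is itself a sum of two squares; find a² by testing p − a² for a perfect square:
  17: 17 − 1² = 16 = 4² ⇒ 17 = 1² + 4².
  113: 113 − 1² = 112, 113 − 2² = 109, 113 − 3² = 104, 113 − 4² = 97, 113 − 5² = 88, 113 − 6² = 77, 113 − 7² = 64 = 8² ⇒ 113 = 7² + 8².
  Combine using the Brahmagupta–Fibonacci identity (a² + b²)(c² + d²) = (ac − bd)² + (ad + bc)² = (ac + bd)² + (ad − bc)²:
  17 · 113 = 1921: from (1² + 4²)(7² + 8²), take (1·7 − 4·8, 1·8 + 4·7) = (7 − 32, 8 + 28) = (-25, 36); dropping signs (only squares matter) gives (25, 36); check 25² + 36² = 625 + 1296 = 1921 ✓.
Step 4: Order so x ≤ y and verify: 25² + 36² = 625 + 1296 = 1921 = n. ✓

n = 1921 = 25² + 36² (one valid representation with x ≤ y).


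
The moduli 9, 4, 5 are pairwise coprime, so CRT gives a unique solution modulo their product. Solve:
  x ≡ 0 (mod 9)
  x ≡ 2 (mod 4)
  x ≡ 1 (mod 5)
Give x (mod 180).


Moduli 9, 4, 5 are pairwise coprime; by CRT there is a unique solution modulo M = 9 · 4 · 5 = 180.
Solve pairwise, accumulating the modulus:
  Start with x ≡ 0 (mod 9).
  Combine with x ≡ 2 (mod 4): since gcd(9, 4) = 1, we get a unique residue mod 36.
    Write x = 0 + 9·t and substitute into x ≡ 2 (mod 4): 9·t ≡ 2 − 0 = 2 (mod 4).
    Reduce coefficients mod 4: 1·t ≡ 2 (mod 4).
    So t ≡ 2 (mod 4).
    Then x = 0 + 9·2 = 18, valid modulo lcm(9, 4) = 36: x ≡ 18 (mod 36).
  Combine with x ≡ 1 (mod 5): since gcd(36, 5) = 1, we get a unique residue mod 180.
    Write x = 18 + 36·t and substitute into x ≡ 1 (mod 5): 36·t ≡ 1 − 18 = -17 (mod 5).
    Reduce coefficients mod 5: 1·t ≡ 3 (mod 5).
    So t ≡ 3 (mod 5).
    Then x = 18 + 36·3 = 126, valid modulo lcm(36, 5) = 180: x ≡ 126 (mod 180).
Verify: 126 mod 9 = 0 ✓, 126 mod 4 = 2 ✓, 126 mod 5 = 1 ✓.

x ≡ 126 (mod 180).


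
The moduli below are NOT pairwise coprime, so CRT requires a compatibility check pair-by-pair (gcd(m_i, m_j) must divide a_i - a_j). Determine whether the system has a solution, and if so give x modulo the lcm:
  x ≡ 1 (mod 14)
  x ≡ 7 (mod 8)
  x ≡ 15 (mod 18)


Moduli 14, 8, 18 are not pairwise coprime, so CRT works modulo lcm(m_i) when all pairwise compatibility conditions hold.
Pairwise compatibility: gcd(m_i, m_j) must divide a_i - a_j for every pair.
Merge one congruence at a time:
  Start: x ≡ 1 (mod 14).
  Combine with x ≡ 7 (mod 8): gcd(14, 8) = 2; 7 - 1 = 6, which IS divisible by 2, so compatible.
    Write x = 1 + 14·t and substitute into x ≡ 7 (mod 8): 14·t ≡ 7 − 1 = 6 (mod 8).
    Divide the congruence (and modulus) by g = 2: 7·t ≡ 3 (mod 4).
    Reduce coefficients mod 4: 3·t ≡ 3 (mod 4).
    The inverse of 3 mod 4 is 3 (since 3·3 = 9 = 2·4 + 1), so t ≡ 3·3 = 9 ≡ 1 (mod 4).
    Then x = 1 + 14·1 = 15, valid modulo lcm(14, 8) = 56: x ≡ 15 (mod 56).
  Combine with x ≡ 15 (mod 18): gcd(56, 18) = 2; 15 - 15 = 0, which IS divisible by 2, so compatible.
    Write x = 15 + 56·t and substitute into x ≡ 15 (mod 18): 56·t ≡ 15 − 15 = 0 (mod 18).
    Divide the congruence (and modulus) by g = 2: 28·t ≡ 0 (mod 9).
    Reduce coefficients mod 9: 1·t ≡ 0 (mod 9).
    So t ≡ 0 (mod 9).
    Then x = 15 + 56·0 = 15, valid modulo lcm(56, 18) = 504: x ≡ 15 (mod 504).
Verify: 15 mod 14 = 1, 15 mod 8 = 7, 15 mod 18 = 15.

x ≡ 15 (mod 504).


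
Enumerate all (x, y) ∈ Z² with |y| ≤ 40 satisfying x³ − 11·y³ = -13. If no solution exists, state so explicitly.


The equation is x³ - 11y³ = -13. For fixed y, x³ = 11·y³ − 13, so a solution requires the RHS to be a perfect cube.
Strategy: iterate y from -40 to 40, compute RHS = 11·y³ − 13, and check whether it is a (positive or negative) perfect cube.
Check small values of y:
  y = 0: RHS = -13 is not a perfect cube.
  y = 1: RHS = -2 is not a perfect cube.
  y = -1: RHS = -24 is not a perfect cube.
  y = 2: RHS = 75 is not a perfect cube.
  y = -2: RHS = -101 is not a perfect cube.
  y = 3: RHS = 284 is not a perfect cube.
  y = -3: RHS = -310 is not a perfect cube.
Continuing the search up to |y| = 40 finds no solutions either.
No (x, y) in the scanned range satisfies the equation.

No integer solutions with |y| ≤ 40.


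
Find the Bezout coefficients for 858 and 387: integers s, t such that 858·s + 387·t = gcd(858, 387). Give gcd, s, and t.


Euclidean algorithm on (858, 387) — divide until remainder is 0:
  858 = 2 · 387 + 84
  387 = 4 · 84 + 51
  84 = 1 · 51 + 33
  51 = 1 · 33 + 18
  33 = 1 · 18 + 15
  18 = 1 · 15 + 3
  15 = 5 · 3 + 0
gcd(858, 387) = 3.
Track Bezout coefficients alongside the remainders: start with r₀ = 858 = a·1 + b·0 (s = 1, t = 0) and r₁ = 387 = a·0 + b·1 (s = 0, t = 1); each new remainder r_{k+1} = r_{k-1} − q_k·r_k inherits s_{k+1} = s_{k-1} − q_k·s_k, t_{k+1} = t_{k-1} − q_k·t_k, so r_k = a·s_k + b·t_k at every step:
  q = 2: r = 84, s = 1 − 2·0 = 1, t = 0 − 2·1 = -2  (check: 858·1 + 387·(-2) = 84)
  q = 4: r = 51, s = 0 − 4·1 = -4, t = 1 − 4·(-2) = 9  (check: 858·(-4) + 387·9 = 51)
  q = 1: r = 33, s = 1 − 1·(-4) = 5, t = -2 − 1·9 = -11  (check: 858·5 + 387·(-11) = 33)
  q = 1: r = 18, s = -4 − 1·5 = -9, t = 9 − 1·(-11) = 20  (check: 858·(-9) + 387·20 = 18)
  q = 1: r = 15, s = 5 − 1·(-9) = 14, t = -11 − 1·20 = -31  (check: 858·14 + 387·(-31) = 15)
  q = 1: r = 3, s = -9 − 1·14 = -23, t = 20 − 1·(-31) = 51  (check: 858·(-23) + 387·51 = 3)
The row with r = 3 (the gcd) gives the Bezout coefficients s = -23, t = 51.
Result: 858 · (-23) + 387 · (51) = 3.

gcd(858, 387) = 3; s = -23, t = 51 (check: 858·(-23) + 387·51 = 3).


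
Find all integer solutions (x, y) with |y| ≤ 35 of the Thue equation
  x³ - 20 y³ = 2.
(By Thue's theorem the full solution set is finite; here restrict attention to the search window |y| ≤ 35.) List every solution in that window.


The equation is x³ - 20y³ = 2. For fixed y, x³ = 20·y³ + 2, so a solution requires the RHS to be a perfect cube.
Strategy: iterate y from -35 to 35, compute RHS = 20·y³ + 2, and check whether it is a (positive or negative) perfect cube.
Check small values of y:
  y = 0: RHS = 2 is not a perfect cube.
  y = 1: RHS = 22 is not a perfect cube.
  y = -1: RHS = -18 is not a perfect cube.
  y = 2: RHS = 162 is not a perfect cube.
  y = -2: RHS = -158 is not a perfect cube.
  y = 3: RHS = 542 is not a perfect cube.
  y = -3: RHS = -538 is not a perfect cube.
Continuing the search up to |y| = 35 finds no solutions either.
No (x, y) in the scanned range satisfies the equation.

No integer solutions with |y| ≤ 35.


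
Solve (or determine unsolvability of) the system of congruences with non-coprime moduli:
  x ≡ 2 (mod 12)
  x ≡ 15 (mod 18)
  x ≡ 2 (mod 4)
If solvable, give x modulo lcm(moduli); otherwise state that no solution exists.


Moduli 12, 18, 4 are not pairwise coprime, so CRT works modulo lcm(m_i) when all pairwise compatibility conditions hold.
Pairwise compatibility: gcd(m_i, m_j) must divide a_i - a_j for every pair.
Merge one congruence at a time:
  Start: x ≡ 2 (mod 12).
  Combine with x ≡ 15 (mod 18): gcd(12, 18) = 6, and 15 - 2 = 13 is NOT divisible by 6.
    ⇒ system is inconsistent (no integer solution).

No solution (the system is inconsistent).


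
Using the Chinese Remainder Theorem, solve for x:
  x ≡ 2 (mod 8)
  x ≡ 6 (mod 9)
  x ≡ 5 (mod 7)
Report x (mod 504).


Moduli 8, 9, 7 are pairwise coprime; by CRT there is a unique solution modulo M = 8 · 9 · 7 = 504.
Solve pairwise, accumulating the modulus:
  Start with x ≡ 2 (mod 8).
  Combine with x ≡ 6 (mod 9): since gcd(8, 9) = 1, we get a unique residue mod 72.
    Write x = 2 + 8·t and substitute into x ≡ 6 (mod 9): 8·t ≡ 6 − 2 = 4 (mod 9).
    The inverse of 8 mod 9 is 8 (since 8·8 = 64 = 7·9 + 1), so t ≡ 8·4 = 32 ≡ 5 (mod 9).
    Then x = 2 + 8·5 = 42, valid modulo lcm(8, 9) = 72: x ≡ 42 (mod 72).
  Combine with x ≡ 5 (mod 7): since gcd(72, 7) = 1, we get a unique residue mod 504.
    Write x = 42 + 72·t and substitute into x ≡ 5 (mod 7): 72·t ≡ 5 − 42 = -37 (mod 7).
    Reduce coefficients mod 7: 2·t ≡ 5 (mod 7).
    The inverse of 2 mod 7 is 4 (since 2·4 = 8 = 1·7 + 1), so t ≡ 4·5 = 20 ≡ 6 (mod 7).
    Then x = 42 + 72·6 = 474, valid modulo lcm(72, 7) = 504: x ≡ 474 (mod 504).
Verify: 474 mod 8 = 2 ✓, 474 mod 9 = 6 ✓, 474 mod 7 = 5 ✓.

x ≡ 474 (mod 504).


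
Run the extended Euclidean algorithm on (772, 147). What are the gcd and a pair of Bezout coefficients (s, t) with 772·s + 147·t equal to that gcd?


Euclidean algorithm on (772, 147) — divide until remainder is 0:
  772 = 5 · 147 + 37
  147 = 3 · 37 + 36
  37 = 1 · 36 + 1
  36 = 36 · 1 + 0
gcd(772, 147) = 1.
Track Bezout coefficients alongside the remainders: start with r₀ = 772 = a·1 + b·0 (s = 1, t = 0) and r₁ = 147 = a·0 + b·1 (s = 0, t = 1); each new remainder r_{k+1} = r_{k-1} − q_k·r_k inherits s_{k+1} = s_{k-1} − q_k·s_k, t_{k+1} = t_{k-1} − q_k·t_k, so r_k = a·s_k + b·t_k at every step:
  q = 5: r = 37, s = 1 − 5·0 = 1, t = 0 − 5·1 = -5  (check: 772·1 + 147·(-5) = 37)
  q = 3: r = 36, s = 0 − 3·1 = -3, t = 1 − 3·(-5) = 16  (check: 772·(-3) + 147·16 = 36)
  q = 1: r = 1, s = 1 − 1·(-3) = 4, t = -5 − 1·16 = -21  (check: 772·4 + 147·(-21) = 1)
The row with r = 1 (the gcd) gives the Bezout coefficients s = 4, t = -21.
Result: 772 · (4) + 147 · (-21) = 1.

gcd(772, 147) = 1; s = 4, t = -21 (check: 772·4 + 147·(-21) = 1).


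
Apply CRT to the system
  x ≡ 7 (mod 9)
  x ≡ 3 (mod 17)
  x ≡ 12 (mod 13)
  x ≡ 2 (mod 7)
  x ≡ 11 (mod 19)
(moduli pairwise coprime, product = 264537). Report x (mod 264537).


Product of moduli M = 9 · 17 · 13 · 7 · 19 = 264537.
Merge one congruence at a time:
  Start: x ≡ 7 (mod 9).
  Combine with x ≡ 3 (mod 17); new modulus lcm = 153.
    Write x = 7 + 9·t and substitute into x ≡ 3 (mod 17): 9·t ≡ 3 − 7 = -4 (mod 17).
    Reduce coefficients mod 17: 9·t ≡ 13 (mod 17).
    The inverse of 9 mod 17 is 2 (since 9·2 = 18 = 1·17 + 1), so t ≡ 2·13 = 26 ≡ 9 (mod 17).
    Then x = 7 + 9·9 = 88, valid modulo lcm(9, 17) = 153: x ≡ 88 (mod 153).
  Combine with x ≡ 12 (mod 13); new modulus lcm = 1989.
    Write x = 88 + 153·t and substitute into x ≡ 12 (mod 13): 153·t ≡ 12 − 88 = -76 (mod 13).
    Reduce coefficients mod 13: 10·t ≡ 2 (mod 13).
    The inverse of 10 mod 13 is 4 (since 10·4 = 40 = 3·13 + 1), so t ≡ 4·2 = 8 ≡ 8 (mod 13).
    Then x = 88 + 153·8 = 1312, valid modulo lcm(153, 13) = 1989: x ≡ 1312 (mod 1989).
  Combine with x ≡ 2 (mod 7); new modulus lcm = 13923.
    Write x = 1312 + 1989·t and substitute into x ≡ 2 (mod 7): 1989·t ≡ 2 − 1312 = -1310 (mod 7).
    Reduce coefficients mod 7: 1·t ≡ 6 (mod 7).
    So t ≡ 6 (mod 7).
    Then x = 1312 + 1989·6 = 13246, valid modulo lcm(1989, 7) = 13923: x ≡ 13246 (mod 13923).
  Combine with x ≡ 11 (mod 19); new modulus lcm = 264537.
    Write x = 13246 + 13923·t and substitute into x ≡ 11 (mod 19): 13923·t ≡ 11 − 13246 = -13235 (mod 19).
    Reduce coefficients mod 19: 15·t ≡ 8 (mod 19).
    The inverse of 15 mod 19 is 14 (since 15·14 = 210 = 11·19 + 1), so t ≡ 14·8 = 112 ≡ 17 (mod 19).
    Then x = 13246 + 13923·17 = 249937, valid modulo lcm(13923, 19) = 264537: x ≡ 249937 (mod 264537).
Verify against each original: 249937 mod 9 = 7, 249937 mod 17 = 3, 249937 mod 13 = 12, 249937 mod 7 = 2, 249937 mod 19 = 11.

x ≡ 249937 (mod 264537).


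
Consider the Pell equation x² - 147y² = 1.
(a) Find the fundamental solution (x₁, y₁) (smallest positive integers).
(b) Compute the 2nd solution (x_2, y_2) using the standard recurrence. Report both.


Step 1: Find the fundamental solution (x₁, y₁) of x² - 147y² = 1.
  Expand √147 as a continued fraction. a₀ = ⌊√147⌋ = 12; iterate m_{k+1} = d_k·a_k − m_k, d_{k+1} = (147 − m_{k+1}²)/d_k, a_{k+1} = ⌊(a₀ + m_{k+1})/d_{k+1}⌋ (starting m₀ = 0, d₀ = 1), with convergents p_k = a_k·p_{k-1} + p_{k-2}, q_k = a_k·q_{k-1} + q_{k-2} (p₋₁ = 1, q₋₁ = 0):
  k = 0: a₀ = 12; p₀/q₀ = 12/1; p₀² − 147·q₀² = 144 − 147 = -3.
  k = 1: m = 12, d = 3, a = ⌊(12 + 12)/3⌋ = 8; p/q = (8·12 + 1)/(8·1 + 0) = 97/8; p² − 147·q² = 9409 − 9408 = 1.
  The first convergent with p² − 147·q² = 1 gives the fundamental solution (x₁, y₁) = (97, 8).
Step 2: Apply the recurrence (x_{n+1}, y_{n+1}) = (x₁x_n + 147y₁y_n, x₁y_n + y₁x_n) repeatedly.
  From (x_1, y_1) = (97, 8): x_2 = 97·97 + 147·8·8 = 18817; y_2 = 97·8 + 8·97 = 1552.
Step 3: Verify x_2² - 147·y_2² = 354079489 - 354079488 = 1 (should be 1). ✓

(x_1, y_1) = (97, 8); (x_2, y_2) = (18817, 1552).
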